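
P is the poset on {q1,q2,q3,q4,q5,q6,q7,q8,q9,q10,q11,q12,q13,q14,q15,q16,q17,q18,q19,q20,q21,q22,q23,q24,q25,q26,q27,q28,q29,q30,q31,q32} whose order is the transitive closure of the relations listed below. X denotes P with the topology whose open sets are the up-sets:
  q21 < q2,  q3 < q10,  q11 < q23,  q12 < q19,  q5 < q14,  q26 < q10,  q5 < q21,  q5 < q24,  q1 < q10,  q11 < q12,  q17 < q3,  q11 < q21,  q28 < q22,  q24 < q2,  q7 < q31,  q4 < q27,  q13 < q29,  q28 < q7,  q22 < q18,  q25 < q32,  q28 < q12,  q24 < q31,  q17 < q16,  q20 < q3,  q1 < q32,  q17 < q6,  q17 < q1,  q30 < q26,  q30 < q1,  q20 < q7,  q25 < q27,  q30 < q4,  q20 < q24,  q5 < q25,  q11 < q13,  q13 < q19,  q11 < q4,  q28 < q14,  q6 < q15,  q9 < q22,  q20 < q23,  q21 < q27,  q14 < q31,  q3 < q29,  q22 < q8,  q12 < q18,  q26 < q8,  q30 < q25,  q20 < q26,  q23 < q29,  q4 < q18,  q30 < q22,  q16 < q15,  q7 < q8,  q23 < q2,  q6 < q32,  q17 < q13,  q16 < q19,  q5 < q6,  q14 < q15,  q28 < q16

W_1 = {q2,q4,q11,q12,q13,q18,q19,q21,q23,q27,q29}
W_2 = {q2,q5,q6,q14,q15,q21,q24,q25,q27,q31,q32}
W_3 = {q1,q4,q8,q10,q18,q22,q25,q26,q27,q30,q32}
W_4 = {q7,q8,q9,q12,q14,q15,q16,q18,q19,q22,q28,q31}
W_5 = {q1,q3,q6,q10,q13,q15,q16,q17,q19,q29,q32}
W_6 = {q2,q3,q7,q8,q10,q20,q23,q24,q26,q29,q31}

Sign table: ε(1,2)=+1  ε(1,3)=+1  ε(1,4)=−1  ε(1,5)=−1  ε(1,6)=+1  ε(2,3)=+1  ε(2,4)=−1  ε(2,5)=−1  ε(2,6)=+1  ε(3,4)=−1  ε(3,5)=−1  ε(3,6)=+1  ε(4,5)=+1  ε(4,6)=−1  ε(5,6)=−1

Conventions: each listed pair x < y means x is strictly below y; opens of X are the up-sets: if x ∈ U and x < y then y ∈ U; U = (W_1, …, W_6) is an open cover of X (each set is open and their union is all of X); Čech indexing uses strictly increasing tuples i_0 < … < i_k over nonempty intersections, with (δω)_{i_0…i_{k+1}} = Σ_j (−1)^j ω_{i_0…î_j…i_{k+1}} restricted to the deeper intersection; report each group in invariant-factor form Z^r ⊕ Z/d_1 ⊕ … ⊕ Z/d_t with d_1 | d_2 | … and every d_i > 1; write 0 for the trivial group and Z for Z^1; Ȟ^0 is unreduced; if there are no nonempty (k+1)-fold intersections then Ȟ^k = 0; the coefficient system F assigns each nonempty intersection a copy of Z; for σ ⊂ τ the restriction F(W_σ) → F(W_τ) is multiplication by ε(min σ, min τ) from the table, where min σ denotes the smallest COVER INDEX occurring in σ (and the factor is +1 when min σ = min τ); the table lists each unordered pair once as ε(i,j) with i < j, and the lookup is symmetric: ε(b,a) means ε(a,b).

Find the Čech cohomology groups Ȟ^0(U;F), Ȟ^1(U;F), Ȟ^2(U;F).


nonempty intersections:
  W12={q2,q21,q27} W13={q4,q18,q27} W14={q12,q18,q19} W15={q13,q19,q29} W16={q2,q23,q29} W23={q25,q27,q32} W24={q14,q15,q31} W25={q6,q15,q32} W26={q2,q24,q31} W34={q8,q18,q22} W35={q1,q10,q32} W36={q8,q10,q26} W45={q15,q16,q19} W46={q7,q8,q31} W56={q3,q10,q29}
  W123={q27} W126={q2} W134={q18} W145={q19} W156={q29} W235={q32} W245={q15} W246={q31} W346={q8} W356={q10}
C dims 6,15,10; δ0: rk 5, SNF 1^5; δ1: rk 10, SNF 1^9·2
Ȟ^0: (6−5)−0=1 ⇒ Z
Ȟ^1: (15−10)−5=0 ⇒ 0
Ȟ^2: (10−0)−10=0 plus torsion [2] ⇒ Z/2

Ȟ^0 ≅ Z, Ȟ^1 ≅ 0, Ȟ^2 ≅ Z/2


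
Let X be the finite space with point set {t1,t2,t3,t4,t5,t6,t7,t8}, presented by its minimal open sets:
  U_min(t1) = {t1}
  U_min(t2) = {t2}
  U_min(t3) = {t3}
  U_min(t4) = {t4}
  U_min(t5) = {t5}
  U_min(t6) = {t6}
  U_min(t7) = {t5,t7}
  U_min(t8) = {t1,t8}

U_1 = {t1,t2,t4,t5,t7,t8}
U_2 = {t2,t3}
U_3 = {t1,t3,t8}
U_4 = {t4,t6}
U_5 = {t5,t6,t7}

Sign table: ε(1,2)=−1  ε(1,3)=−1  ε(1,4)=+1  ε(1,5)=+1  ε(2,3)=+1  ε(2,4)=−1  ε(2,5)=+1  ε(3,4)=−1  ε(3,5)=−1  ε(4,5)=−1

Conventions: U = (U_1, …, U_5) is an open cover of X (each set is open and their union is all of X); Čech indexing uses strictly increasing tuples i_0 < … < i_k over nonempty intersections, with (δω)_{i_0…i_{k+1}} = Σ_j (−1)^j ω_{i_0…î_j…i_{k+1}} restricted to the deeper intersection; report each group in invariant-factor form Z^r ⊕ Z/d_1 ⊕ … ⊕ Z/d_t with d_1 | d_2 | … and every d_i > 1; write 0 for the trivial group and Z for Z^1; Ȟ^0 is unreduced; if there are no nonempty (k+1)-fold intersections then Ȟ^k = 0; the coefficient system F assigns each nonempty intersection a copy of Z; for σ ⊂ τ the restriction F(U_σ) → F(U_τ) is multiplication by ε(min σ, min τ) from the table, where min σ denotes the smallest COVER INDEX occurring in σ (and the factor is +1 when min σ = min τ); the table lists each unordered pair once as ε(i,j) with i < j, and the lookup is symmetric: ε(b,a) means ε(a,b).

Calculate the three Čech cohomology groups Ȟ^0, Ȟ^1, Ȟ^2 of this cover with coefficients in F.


Ȟ^0 ≅ 0; Ȟ^1 ≅ Z ⊕ Z/2; Ȟ^2 ≅ 0

nerve of the cover:
  U12={t2} U13={t1,t8} U14={t4} U15={t5,t7} U23={t3} U45={t6}
C dims 5,6; δ0: rk 5, SNF 1^4·2
Ȟ^0 = (5 − 5) − 0 = 0, so Ȟ^0 ≅ 0
Ȟ^1 = (6 − 0) − 5 = 1 plus torsion [2], so Ȟ^1 ≅ Z ⊕ Z/2
Ȟ^2 = (0 − 0) − 0 = 0, so Ȟ^2 ≅ 0


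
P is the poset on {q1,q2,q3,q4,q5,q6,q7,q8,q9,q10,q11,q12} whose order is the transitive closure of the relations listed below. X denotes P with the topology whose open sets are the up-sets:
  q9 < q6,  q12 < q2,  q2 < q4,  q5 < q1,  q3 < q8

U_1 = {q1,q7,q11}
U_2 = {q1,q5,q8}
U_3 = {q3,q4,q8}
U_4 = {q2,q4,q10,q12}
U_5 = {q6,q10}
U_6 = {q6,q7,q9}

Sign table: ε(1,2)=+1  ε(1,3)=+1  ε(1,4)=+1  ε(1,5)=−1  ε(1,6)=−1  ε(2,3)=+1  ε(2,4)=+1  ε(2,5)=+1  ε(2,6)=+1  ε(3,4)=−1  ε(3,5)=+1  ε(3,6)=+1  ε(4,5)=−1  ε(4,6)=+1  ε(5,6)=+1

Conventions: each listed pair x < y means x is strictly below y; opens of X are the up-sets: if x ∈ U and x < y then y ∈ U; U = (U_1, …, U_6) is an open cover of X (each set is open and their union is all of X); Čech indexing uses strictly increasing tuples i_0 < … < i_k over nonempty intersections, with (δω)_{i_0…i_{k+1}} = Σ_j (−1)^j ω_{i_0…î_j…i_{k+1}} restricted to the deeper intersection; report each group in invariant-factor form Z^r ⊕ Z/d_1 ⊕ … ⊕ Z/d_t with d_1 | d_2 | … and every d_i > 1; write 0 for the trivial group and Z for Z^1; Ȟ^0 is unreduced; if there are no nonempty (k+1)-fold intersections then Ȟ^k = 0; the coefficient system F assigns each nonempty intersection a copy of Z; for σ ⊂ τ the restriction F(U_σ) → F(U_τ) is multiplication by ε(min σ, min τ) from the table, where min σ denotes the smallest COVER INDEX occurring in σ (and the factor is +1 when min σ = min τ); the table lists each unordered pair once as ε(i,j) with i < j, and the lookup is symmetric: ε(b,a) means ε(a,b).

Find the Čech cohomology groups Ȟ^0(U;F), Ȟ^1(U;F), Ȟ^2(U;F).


intersection data:
  U12={q1} U16={q7} U23={q8} U34={q4} U45={q10} U56={q6}
C dims 6,6; δ0: rk 6, SNF 1^5·2
Ȟ^0 = (6 − 6) − 0 = 0, so Ȟ^0 ≅ 0
Ȟ^1 = (6 − 0) − 6 = 0 plus torsion [2], so Ȟ^1 ≅ Z/2
Ȟ^2 = (0 − 0) − 0 = 0, so Ȟ^2 ≅ 0

Ȟ^0(U;F) ≅ 0; Ȟ^1(U;F) ≅ Z/2; Ȟ^2(U;F) ≅ 0


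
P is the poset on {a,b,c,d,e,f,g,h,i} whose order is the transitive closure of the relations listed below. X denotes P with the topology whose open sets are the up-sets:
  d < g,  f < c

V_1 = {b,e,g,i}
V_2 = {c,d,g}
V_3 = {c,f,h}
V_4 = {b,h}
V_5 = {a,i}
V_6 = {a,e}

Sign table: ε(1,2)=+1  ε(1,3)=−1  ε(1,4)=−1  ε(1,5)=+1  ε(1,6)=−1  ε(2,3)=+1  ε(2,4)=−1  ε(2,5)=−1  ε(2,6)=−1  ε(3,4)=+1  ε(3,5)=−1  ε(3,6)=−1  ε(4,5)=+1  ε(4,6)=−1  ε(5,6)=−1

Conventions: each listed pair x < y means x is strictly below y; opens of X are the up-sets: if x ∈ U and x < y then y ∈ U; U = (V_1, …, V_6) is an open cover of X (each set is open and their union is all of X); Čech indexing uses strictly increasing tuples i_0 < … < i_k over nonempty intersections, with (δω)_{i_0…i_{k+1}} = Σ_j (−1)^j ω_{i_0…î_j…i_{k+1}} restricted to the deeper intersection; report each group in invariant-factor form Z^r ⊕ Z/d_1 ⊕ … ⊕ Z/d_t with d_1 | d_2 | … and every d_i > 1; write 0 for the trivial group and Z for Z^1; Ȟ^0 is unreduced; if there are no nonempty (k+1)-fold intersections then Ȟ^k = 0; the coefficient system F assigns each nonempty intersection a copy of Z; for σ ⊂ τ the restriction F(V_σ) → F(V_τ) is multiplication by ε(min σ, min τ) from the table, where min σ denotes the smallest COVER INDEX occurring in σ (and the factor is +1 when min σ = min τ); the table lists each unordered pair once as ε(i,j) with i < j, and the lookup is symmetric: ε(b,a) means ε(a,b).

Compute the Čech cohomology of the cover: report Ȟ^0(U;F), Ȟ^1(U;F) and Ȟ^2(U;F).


cover nerve:
  V12={g} V14={b} V15={i} V16={e} V23={c} V34={h} V56={a}
C dims 6,7; δ0: rk 6, SNF 1^5·2
Ȟ^0: (6−6)−0=0 ⇒ 0
Ȟ^1: (7−0)−6=1 plus torsion [2] ⇒ Z ⊕ Z/2
Ȟ^2: (0−0)−0=0 ⇒ 0

Ȟ^0 = 0,  Ȟ^1 = Z ⊕ Z/2,  Ȟ^2 = 0


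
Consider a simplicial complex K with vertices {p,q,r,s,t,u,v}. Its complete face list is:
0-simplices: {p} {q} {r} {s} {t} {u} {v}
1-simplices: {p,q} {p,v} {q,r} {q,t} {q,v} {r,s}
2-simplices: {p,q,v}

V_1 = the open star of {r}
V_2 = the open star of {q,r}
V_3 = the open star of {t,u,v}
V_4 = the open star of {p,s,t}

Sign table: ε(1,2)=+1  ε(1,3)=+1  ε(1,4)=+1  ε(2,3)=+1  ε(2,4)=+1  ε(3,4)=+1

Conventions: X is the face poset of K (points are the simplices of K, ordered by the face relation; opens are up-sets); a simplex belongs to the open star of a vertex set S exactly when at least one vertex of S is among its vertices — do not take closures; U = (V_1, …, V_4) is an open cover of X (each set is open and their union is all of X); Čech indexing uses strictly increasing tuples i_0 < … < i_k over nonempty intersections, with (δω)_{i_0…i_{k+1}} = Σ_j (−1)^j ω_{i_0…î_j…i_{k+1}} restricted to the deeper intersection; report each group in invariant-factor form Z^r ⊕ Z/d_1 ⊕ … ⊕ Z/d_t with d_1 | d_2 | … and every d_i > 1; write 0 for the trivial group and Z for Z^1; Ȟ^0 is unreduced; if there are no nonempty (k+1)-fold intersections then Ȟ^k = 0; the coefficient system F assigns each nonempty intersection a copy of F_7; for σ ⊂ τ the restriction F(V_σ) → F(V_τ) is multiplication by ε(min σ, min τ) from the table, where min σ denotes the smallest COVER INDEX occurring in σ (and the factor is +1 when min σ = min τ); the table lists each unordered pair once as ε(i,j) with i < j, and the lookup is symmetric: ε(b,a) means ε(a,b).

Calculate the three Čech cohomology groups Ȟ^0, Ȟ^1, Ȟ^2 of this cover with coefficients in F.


nonempty overlaps:
  V1={{r},{q,r},{r,s}} V2={{q},{r},{p,q},{q,r},{q,t},{q,v},{r,s},{p,q,v}} V3={{t},{u},{v},{p,v},{q,t},{q,v},{p,q,v}} V4={{p},{s},{t},{p,q},{p,v},{q,t},{r,s},{p,q,v}}
  V12={{r},{q,r},{r,s}} V14={{r,s}} V23={{q,t},{q,v},{p,q,v}} V24={{p,q},{q,t},{r,s},{p,q,v}} V34={{t},{p,v},{q,t},{p,q,v}}
  V124={{r,s}} V234={{q,t},{p,q,v}}
C dims 4,5,2; δ0: rk_F7 3; δ1: rk_F7 2
degree 0: 4−3−0 = 1 → Ȟ^0 ≅ Z/7
degree 1: 5−2−3 = 0 → Ȟ^1 ≅ 0
degree 2: 2−0−2 = 0 → Ȟ^2 ≅ 0

Ȟ^0 ≅ Z/7, Ȟ^1 ≅ 0, Ȟ^2 ≅ 0


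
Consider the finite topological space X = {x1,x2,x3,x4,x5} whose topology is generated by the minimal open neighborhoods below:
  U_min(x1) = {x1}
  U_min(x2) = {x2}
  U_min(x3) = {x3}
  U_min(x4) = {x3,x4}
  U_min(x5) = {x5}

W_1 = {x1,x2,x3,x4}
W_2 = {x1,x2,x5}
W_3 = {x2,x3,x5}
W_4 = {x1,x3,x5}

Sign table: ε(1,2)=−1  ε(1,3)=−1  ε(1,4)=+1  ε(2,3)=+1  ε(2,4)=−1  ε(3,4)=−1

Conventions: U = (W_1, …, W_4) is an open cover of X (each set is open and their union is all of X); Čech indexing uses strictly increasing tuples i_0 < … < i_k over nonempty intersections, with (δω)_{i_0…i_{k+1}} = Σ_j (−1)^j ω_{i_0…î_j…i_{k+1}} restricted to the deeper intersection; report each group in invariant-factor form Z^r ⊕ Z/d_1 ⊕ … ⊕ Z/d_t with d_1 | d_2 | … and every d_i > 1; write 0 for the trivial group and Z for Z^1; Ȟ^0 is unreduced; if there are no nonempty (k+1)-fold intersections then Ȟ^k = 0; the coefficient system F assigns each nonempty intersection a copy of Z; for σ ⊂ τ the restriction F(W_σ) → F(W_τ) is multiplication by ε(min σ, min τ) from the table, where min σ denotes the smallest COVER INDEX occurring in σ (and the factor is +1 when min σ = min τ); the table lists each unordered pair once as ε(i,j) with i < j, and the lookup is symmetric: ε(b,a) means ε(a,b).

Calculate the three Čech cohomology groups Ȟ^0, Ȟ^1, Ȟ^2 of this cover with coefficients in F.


Ȟ^0 ≅ Z,  Ȟ^1 ≅ 0,  Ȟ^2 ≅ Z

nonempty intersections:
  W12={x1,x2} W13={x2,x3} W14={x1,x3} W23={x2,x5} W24={x1,x5} W34={x3,x5}
  W123={x2} W124={x1} W134={x3} W234={x5}
C dims 4,6,4; δ0: rk 3, SNF 1^3; δ1: rk 3, SNF 1^3
Ȟ^0: (4−3)−0=1 ⇒ Z
Ȟ^1: (6−3)−3=0 ⇒ 0
Ȟ^2: (4−0)−3=1 ⇒ Z


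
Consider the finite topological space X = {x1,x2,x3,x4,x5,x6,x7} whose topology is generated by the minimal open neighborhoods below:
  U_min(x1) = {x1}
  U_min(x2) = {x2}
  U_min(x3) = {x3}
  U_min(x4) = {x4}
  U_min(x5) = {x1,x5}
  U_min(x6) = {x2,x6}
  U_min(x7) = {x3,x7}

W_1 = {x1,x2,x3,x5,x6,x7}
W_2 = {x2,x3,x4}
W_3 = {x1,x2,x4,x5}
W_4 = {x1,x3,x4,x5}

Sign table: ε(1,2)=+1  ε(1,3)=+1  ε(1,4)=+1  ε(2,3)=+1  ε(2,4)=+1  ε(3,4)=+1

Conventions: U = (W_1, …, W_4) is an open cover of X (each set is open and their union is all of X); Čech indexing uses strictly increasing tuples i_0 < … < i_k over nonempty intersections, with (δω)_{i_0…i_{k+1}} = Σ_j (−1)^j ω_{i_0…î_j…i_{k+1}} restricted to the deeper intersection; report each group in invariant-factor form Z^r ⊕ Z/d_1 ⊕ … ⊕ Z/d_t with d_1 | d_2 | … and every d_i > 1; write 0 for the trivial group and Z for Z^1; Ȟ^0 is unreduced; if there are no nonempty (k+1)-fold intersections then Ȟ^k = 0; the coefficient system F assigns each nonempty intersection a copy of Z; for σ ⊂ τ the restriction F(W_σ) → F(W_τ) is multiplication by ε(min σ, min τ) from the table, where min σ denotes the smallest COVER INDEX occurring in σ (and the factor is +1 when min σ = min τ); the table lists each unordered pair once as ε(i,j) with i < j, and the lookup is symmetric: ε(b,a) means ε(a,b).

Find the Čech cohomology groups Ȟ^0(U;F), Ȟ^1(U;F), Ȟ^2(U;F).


cover nerve:
  W12={x2,x3} W13={x1,x2,x5} W14={x1,x3,x5} W23={x2,x4} W24={x3,x4} W34={x1,x4,x5}
  W123={x2} W124={x3} W134={x1,x5} W234={x4}
C dims 4,6,4; δ0: rk 3, SNF 1^3; δ1: rk 3, SNF 1^3
Ȟ^0: (4−3)−0=1 ⇒ Z
Ȟ^1: (6−3)−3=0 ⇒ 0
Ȟ^2: (4−0)−3=1 ⇒ Z

Ȟ^0 = Z,  Ȟ^1 = 0,  Ȟ^2 = Z


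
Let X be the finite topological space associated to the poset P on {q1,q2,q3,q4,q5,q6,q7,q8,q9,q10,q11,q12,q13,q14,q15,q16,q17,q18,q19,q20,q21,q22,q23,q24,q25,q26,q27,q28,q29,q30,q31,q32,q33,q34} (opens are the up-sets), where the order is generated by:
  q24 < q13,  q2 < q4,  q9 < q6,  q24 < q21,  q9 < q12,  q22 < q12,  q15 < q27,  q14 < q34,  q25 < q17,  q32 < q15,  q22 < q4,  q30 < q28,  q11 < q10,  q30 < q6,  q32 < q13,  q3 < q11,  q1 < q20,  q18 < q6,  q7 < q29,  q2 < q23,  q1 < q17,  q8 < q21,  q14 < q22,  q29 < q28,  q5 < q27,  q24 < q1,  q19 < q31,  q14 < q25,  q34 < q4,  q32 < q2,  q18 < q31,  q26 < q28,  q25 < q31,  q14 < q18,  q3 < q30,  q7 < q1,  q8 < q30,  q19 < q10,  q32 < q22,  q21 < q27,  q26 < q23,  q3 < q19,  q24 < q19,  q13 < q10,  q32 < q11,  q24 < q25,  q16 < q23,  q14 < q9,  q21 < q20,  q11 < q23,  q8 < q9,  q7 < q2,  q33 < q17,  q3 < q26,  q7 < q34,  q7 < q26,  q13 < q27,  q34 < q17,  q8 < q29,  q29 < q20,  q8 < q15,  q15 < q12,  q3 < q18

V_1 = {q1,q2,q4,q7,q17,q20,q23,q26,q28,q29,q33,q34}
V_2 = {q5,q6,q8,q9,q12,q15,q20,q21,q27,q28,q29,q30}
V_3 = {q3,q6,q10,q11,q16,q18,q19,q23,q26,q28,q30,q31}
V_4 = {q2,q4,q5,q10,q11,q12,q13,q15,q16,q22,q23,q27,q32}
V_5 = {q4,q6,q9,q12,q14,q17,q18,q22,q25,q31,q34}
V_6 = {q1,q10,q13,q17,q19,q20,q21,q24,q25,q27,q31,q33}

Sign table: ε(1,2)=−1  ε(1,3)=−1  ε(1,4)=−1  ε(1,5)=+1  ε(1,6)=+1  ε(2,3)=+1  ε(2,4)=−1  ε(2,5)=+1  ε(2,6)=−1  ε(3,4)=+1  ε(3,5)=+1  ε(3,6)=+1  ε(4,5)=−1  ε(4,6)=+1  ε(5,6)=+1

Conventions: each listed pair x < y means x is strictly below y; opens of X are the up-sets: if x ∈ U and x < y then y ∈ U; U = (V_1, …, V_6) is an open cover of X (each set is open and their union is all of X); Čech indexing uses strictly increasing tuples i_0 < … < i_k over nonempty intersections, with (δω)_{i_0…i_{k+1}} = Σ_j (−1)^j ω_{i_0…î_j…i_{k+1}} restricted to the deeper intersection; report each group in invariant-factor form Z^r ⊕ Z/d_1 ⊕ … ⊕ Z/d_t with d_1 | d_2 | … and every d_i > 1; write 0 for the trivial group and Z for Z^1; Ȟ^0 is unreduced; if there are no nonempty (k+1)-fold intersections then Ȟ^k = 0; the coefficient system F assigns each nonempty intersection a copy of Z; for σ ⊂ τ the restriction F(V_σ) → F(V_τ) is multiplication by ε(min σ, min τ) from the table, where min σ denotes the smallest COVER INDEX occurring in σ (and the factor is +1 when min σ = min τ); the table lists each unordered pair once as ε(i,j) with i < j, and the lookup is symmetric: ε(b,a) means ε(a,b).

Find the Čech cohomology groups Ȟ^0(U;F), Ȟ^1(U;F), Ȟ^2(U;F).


nerve simplices:
  V12={q20,q28,q29} V13={q23,q26,q28} V14={q2,q4,q23} V15={q4,q17,q34} V16={q1,q17,q20,q33} V23={q6,q28,q30} V24={q5,q12,q15,q27} V25={q6,q9,q12} V26={q20,q21,q27} V34={q10,q11,q16,q23} V35={q6,q18,q31} V36={q10,q19,q31} V45={q4,q12,q22} V46={q10,q13,q27} V56={q17,q25,q31}
  V123={q28} V126={q20} V134={q23} V145={q4} V156={q17} V235={q6} V245={q12} V246={q27} V346={q10} V356={q31}
C dims 6,15,10; δ0: rk 6, SNF 1^5·2; δ1: rk 9, SNF 1^9
degree 0: 6−6−0 = 0 → Ȟ^0 ≅ 0
degree 1: 15−9−6 = 0 plus torsion [2] → Ȟ^1 ≅ Z/2
degree 2: 10−0−9 = 1 → Ȟ^2 ≅ Z

Ȟ^0 = 0, Ȟ^1 = Z/2 and Ȟ^2 = Z


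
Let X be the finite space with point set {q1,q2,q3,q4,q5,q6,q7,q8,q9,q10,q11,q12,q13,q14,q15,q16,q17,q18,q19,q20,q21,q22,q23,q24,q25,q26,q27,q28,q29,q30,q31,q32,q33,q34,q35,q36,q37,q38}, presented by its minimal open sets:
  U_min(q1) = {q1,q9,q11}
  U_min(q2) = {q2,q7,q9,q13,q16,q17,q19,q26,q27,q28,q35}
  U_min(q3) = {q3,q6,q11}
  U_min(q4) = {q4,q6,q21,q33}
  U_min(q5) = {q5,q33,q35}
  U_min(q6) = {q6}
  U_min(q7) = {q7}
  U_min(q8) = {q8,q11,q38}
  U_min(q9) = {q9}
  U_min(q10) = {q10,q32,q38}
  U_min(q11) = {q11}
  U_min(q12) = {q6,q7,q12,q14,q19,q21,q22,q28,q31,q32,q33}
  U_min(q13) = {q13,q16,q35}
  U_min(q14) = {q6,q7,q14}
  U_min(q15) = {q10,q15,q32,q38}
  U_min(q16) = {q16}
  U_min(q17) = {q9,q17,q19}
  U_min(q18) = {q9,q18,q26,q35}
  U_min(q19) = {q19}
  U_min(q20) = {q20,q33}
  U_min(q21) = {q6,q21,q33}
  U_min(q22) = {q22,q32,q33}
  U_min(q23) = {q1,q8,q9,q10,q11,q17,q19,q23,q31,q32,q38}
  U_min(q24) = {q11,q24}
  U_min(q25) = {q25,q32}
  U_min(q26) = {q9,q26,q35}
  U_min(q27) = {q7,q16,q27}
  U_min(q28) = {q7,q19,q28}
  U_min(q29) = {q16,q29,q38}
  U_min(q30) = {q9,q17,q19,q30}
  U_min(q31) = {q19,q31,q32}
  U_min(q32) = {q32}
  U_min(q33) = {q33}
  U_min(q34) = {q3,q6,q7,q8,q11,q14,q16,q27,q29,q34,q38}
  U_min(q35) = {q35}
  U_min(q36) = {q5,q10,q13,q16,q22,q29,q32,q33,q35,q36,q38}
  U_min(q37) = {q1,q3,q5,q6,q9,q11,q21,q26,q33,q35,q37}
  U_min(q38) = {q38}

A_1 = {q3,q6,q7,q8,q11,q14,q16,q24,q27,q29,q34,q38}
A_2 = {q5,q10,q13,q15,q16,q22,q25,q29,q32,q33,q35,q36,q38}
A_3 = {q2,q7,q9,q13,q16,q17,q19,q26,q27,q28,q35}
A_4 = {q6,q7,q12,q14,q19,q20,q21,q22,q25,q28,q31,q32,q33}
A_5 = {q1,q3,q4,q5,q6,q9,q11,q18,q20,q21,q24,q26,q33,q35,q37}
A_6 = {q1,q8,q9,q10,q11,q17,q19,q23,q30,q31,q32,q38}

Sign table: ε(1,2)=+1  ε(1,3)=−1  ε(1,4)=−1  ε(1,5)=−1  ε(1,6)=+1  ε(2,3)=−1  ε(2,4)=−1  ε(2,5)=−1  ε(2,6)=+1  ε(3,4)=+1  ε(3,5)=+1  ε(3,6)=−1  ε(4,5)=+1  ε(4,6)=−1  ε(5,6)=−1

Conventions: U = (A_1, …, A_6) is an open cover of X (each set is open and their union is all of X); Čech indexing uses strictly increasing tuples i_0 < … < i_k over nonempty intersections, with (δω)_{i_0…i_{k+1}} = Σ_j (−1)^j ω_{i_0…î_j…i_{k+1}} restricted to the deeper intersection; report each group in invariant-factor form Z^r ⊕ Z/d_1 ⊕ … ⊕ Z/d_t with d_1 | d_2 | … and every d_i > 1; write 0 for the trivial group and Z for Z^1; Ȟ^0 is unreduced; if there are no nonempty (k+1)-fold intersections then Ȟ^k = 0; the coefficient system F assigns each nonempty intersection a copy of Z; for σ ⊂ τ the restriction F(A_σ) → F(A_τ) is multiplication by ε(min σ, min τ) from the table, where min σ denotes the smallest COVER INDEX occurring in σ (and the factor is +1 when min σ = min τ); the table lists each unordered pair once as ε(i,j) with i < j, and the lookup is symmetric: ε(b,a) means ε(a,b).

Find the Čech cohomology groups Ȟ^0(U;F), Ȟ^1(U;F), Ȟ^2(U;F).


nonempty intersections:
  A12={q16,q29,q38} A13={q7,q16,q27} A14={q6,q7,q14} A15={q3,q6,q11,q24} A16={q8,q11,q38} A23={q13,q16,q35} A24={q22,q25,q32,q33} A25={q5,q33,q35} A26={q10,q32,q38} A34={q7,q19,q28} A35={q9,q26,q35} A36={q9,q17,q19} A45={q6,q20,q21,q33} A46={q19,q31,q32} A56={q1,q9,q11}
  A123={q16} A126={q38} A134={q7} A145={q6} A156={q11} A235={q35} A245={q33} A246={q32} A346={q19} A356={q9}
C dims 6,15,10; δ0: rk 5, SNF 1^5; δ1: rk 10, SNF 1^9·2
Ȟ^0: (6−5)−0=1 ⇒ Z
Ȟ^1: (15−10)−5=0 ⇒ 0
Ȟ^2: (10−0)−10=0 plus torsion [2] ⇒ Z/2

Ȟ^0 ≅ Z, Ȟ^1 ≅ 0 and Ȟ^2 ≅ Z/2


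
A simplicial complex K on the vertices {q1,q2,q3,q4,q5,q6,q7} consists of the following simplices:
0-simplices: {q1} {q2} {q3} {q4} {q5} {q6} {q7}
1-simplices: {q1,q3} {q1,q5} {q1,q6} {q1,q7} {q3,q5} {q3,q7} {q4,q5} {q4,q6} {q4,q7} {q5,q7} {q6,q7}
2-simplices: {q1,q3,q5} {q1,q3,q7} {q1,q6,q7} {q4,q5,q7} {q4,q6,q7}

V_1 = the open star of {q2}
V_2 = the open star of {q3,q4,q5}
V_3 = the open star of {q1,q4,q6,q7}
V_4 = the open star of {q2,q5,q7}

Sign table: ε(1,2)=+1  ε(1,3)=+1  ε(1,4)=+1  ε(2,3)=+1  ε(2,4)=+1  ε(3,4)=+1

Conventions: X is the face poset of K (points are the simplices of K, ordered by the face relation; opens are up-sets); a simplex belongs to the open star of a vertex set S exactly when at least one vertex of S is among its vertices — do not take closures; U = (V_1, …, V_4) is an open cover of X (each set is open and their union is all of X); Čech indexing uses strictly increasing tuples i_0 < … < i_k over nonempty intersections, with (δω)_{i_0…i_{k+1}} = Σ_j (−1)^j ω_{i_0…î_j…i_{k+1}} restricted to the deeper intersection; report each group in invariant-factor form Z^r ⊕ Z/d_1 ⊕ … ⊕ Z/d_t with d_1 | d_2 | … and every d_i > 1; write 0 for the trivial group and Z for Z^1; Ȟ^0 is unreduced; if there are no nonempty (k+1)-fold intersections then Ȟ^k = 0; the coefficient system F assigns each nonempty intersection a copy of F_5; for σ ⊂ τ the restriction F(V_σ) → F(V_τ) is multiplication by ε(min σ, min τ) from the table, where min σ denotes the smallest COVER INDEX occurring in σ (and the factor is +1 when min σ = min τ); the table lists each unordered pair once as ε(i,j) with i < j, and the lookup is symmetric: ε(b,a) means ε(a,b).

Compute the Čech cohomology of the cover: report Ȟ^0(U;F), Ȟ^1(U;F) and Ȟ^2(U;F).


cover nerve:
  V1={{q2}} V2={{q3},{q4},{q5},{q1,q3},{q1,q5},{q3,q5},{q3,q7},{q4,q5},{q4,q6},{q4,q7},{q5,q7},{q1,q3,q5},{q1,q3,q7},{q4,q5,q7},{q4,q6,q7}} V3={{q1},{q4},{q6},{q7},{q1,q3},{q1,q5},{q1,q6},{q1,q7},{q3,q7},{q4,q5},{q4,q6},{q4,q7},{q5,q7},{q6,q7},{q1,q3,q5},{q1,q3,q7},{q1,q6,q7},{q4,q5,q7},{q4,q6,q7}} V4={{q2},{q5},{q7},{q1,q5},{q1,q7},{q3,q5},{q3,q7},{q4,q5},{q4,q7},{q5,q7},{q6,q7},{q1,q3,q5},{q1,q3,q7},{q1,q6,q7},{q4,q5,q7},{q4,q6,q7}}
  V14={{q2}} V23={{q4},{q1,q3},{q1,q5},{q3,q7},{q4,q5},{q4,q6},{q4,q7},{q5,q7},{q1,q3,q5},{q1,q3,q7},{q4,q5,q7},{q4,q6,q7}} V24={{q5},{q1,q5},{q3,q5},{q3,q7},{q4,q5},{q4,q7},{q5,q7},{q1,q3,q5},{q1,q3,q7},{q4,q5,q7},{q4,q6,q7}} V34={{q7},{q1,q5},{q1,q7},{q3,q7},{q4,q5},{q4,q7},{q5,q7},{q6,q7},{q1,q3,q5},{q1,q3,q7},{q1,q6,q7},{q4,q5,q7},{q4,q6,q7}}
  V234={{q1,q5},{q3,q7},{q4,q5},{q4,q7},{q5,q7},{q1,q3,q5},{q1,q3,q7},{q4,q5,q7},{q4,q6,q7}}
C dims 4,4,1; δ0: rk_F5 3; δ1: rk_F5 1
Ȟ^0: (4−3)−0=1 ⇒ Z/5
Ȟ^1: (4−1)−3=0 ⇒ 0
Ȟ^2: (1−0)−1=0 ⇒ 0

Ȟ^0 = Z/5, Ȟ^1 = 0 and Ȟ^2 = 0


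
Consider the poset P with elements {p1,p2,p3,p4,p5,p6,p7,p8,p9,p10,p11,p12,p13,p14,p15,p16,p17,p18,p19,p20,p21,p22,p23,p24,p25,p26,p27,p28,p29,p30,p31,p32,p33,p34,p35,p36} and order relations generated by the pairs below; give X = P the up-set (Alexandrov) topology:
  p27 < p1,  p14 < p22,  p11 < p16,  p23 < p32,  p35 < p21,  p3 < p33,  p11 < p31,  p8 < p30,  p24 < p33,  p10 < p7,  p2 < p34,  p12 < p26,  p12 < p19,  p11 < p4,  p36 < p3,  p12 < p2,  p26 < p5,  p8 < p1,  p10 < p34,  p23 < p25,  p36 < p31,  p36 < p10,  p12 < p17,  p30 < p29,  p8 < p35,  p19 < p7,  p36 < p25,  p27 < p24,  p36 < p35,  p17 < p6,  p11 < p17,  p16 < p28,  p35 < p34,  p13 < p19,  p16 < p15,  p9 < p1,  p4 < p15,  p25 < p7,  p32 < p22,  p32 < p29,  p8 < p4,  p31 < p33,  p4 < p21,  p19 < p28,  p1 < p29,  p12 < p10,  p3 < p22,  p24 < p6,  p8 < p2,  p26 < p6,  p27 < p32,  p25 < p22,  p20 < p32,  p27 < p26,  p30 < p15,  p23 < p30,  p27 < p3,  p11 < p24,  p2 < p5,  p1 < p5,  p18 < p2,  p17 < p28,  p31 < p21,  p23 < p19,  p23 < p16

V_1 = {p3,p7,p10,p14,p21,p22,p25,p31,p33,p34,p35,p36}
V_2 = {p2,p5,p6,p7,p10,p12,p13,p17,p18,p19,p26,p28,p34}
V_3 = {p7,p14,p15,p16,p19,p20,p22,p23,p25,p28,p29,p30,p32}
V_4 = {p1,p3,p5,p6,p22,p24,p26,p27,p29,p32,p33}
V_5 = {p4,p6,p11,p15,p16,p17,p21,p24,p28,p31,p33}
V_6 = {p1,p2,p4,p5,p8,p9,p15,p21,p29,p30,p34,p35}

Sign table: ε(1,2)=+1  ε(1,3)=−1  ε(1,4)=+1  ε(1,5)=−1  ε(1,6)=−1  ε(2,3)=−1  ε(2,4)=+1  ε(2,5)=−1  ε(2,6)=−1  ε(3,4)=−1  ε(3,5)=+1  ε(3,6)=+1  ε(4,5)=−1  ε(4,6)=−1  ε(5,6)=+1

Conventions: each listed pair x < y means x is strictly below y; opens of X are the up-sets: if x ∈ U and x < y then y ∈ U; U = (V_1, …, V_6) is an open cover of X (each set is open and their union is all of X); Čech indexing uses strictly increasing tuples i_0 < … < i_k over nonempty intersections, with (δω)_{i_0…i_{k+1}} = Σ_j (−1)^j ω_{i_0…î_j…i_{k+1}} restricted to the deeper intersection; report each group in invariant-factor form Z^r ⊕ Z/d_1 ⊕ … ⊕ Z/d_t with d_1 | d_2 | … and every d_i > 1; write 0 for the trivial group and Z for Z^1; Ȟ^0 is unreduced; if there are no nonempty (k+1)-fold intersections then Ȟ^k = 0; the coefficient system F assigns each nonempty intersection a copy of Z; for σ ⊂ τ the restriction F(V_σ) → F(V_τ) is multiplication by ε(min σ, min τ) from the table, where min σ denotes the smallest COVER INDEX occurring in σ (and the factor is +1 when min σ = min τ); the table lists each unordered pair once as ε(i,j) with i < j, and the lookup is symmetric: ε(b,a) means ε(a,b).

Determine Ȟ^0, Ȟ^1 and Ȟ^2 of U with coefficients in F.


nonempty intersections:
  V12={p7,p10,p34} V13={p7,p14,p22,p25} V14={p3,p22,p33} V15={p21,p31,p33} V16={p21,p34,p35} V23={p7,p19,p28} V24={p5,p6,p26} V25={p6,p17,p28} V26={p2,p5,p34} V34={p22,p29,p32} V35={p15,p16,p28} V36={p15,p29,p30} V45={p6,p24,p33} V46={p1,p5,p29} V56={p4,p15,p21}
  V123={p7} V126={p34} V134={p22} V145={p33} V156={p21} V235={p28} V245={p6} V246={p5} V346={p29} V356={p15}
C dims 6,15,10; δ0: rk 5, SNF 1^5; δ1: rk 10, SNF 1^9·2
Ȟ^0: (6−5)−0=1 ⇒ Z
Ȟ^1: (15−10)−5=0 ⇒ 0
Ȟ^2: (10−0)−10=0 plus torsion [2] ⇒ Z/2

Ȟ^0(U;F) ≅ Z,  Ȟ^1(U;F) ≅ 0,  Ȟ^2(U;F) ≅ Z/2


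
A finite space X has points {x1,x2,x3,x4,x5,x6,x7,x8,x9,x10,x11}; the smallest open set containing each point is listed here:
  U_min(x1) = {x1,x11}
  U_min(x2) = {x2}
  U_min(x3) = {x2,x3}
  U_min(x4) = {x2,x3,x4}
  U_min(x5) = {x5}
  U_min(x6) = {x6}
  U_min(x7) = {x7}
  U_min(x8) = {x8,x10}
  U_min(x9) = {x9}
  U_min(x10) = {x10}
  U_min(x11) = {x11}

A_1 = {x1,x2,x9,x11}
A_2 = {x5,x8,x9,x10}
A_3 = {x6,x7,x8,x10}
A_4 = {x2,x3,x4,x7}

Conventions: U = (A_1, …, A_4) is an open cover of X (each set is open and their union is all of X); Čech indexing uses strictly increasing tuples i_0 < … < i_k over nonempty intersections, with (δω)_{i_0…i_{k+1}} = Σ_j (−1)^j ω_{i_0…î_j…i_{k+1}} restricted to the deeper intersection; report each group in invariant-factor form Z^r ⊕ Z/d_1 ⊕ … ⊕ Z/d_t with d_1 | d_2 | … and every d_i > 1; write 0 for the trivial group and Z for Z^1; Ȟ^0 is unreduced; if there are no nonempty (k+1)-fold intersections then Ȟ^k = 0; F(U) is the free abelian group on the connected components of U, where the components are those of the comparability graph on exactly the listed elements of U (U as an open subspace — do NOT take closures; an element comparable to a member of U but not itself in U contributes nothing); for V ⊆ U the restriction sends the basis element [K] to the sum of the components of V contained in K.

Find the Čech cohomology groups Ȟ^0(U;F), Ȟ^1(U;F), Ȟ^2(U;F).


Ȟ^0 ≅ Z^7, Ȟ^1 ≅ 0 and Ȟ^2 ≅ 0

nonempty intersections:
  A12={x9} A14={x2} A23={x8,x10} A34={x7}
components per intersection:
  A1: {x1,x11} {x2} {x9}
  A2: {x5} {x8,x10} {x9}
  A3: {x6} {x7} {x8,x10}
  A4: {x2,x3,x4} {x7}
  A12: {x9}
  A14: {x2}
  A23: {x8,x10}
  A34: {x7}
C dims 11,4; δ0: rk 4, SNF 1^4
Ȟ^0: (11−4)−0=7 ⇒ Z^7
Ȟ^1: (4−0)−4=0 ⇒ 0
Ȟ^2: (0−0)−0=0 ⇒ 0


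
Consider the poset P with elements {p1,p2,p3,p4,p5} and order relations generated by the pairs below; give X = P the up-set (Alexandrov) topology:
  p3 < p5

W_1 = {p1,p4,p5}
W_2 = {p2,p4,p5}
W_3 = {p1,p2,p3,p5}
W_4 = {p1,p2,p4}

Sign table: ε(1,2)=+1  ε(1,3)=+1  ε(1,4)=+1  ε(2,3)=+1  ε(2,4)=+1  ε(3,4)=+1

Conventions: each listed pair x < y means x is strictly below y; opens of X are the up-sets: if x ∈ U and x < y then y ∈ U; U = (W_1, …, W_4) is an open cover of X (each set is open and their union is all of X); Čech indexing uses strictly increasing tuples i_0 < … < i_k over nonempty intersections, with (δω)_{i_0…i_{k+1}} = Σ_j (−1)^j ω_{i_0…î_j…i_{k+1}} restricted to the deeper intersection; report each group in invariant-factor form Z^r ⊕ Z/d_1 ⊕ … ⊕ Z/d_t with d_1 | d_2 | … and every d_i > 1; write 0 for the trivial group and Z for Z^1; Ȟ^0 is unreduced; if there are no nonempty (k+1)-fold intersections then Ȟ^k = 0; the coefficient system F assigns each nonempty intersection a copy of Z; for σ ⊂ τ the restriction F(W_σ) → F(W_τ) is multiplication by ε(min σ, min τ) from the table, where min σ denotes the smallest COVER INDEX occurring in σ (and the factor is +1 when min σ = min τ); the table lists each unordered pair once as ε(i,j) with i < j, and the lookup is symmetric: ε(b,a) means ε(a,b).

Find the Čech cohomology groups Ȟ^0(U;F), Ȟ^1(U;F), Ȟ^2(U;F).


nonempty overlaps:
  W12={p4,p5} W13={p1,p5} W14={p1,p4} W23={p2,p5} W24={p2,p4} W34={p1,p2}
  W123={p5} W124={p4} W134={p1} W234={p2}
C dims 4,6,4; δ0: rk 3, SNF 1^3; δ1: rk 3, SNF 1^3
degree 0: 4−3−0 = 1 → Ȟ^0 ≅ Z
degree 1: 6−3−3 = 0 → Ȟ^1 ≅ 0
degree 2: 4−0−3 = 1 → Ȟ^2 ≅ Z

Ȟ^0 = Z; Ȟ^1 = 0; Ȟ^2 = Z


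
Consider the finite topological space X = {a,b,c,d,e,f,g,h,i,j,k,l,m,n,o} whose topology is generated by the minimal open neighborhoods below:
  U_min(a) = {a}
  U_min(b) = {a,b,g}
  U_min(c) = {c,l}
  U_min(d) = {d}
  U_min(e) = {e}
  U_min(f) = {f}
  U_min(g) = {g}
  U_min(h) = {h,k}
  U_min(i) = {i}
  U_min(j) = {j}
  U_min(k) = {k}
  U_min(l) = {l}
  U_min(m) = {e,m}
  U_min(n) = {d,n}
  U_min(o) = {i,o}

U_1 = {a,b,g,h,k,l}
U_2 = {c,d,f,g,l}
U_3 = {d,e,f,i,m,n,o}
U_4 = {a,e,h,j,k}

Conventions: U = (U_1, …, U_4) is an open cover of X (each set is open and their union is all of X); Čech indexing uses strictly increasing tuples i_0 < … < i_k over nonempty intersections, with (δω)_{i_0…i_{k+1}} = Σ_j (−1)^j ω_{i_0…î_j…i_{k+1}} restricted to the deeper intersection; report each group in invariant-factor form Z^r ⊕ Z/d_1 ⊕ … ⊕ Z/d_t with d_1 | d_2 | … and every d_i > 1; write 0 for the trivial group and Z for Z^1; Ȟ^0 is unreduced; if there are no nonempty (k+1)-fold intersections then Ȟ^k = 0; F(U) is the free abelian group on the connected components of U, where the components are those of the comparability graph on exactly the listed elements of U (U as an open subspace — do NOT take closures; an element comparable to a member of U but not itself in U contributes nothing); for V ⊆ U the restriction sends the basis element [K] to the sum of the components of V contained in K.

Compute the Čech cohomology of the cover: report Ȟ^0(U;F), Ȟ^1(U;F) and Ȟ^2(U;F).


intersection data:
  U12={g,l} U14={a,h,k} U23={d,f} U34={e}
components per intersection:
  U1: {a,b,g} {h,k} {l}
  U2: {c,l} {d} {f} {g}
  U3: {d,n} {e,m} {f} {i,o}
  U4: {a} {e} {h,k} {j}
  U12: {g} {l}
  U14: {a} {h,k}
  U23: {d} {f}
  U34: {e}
C dims 15,7; δ0: rk 7, SNF 1^7
Ȟ^0 = (15 − 7) − 0 = 8, so Ȟ^0 ≅ Z^8
Ȟ^1 = (7 − 0) − 7 = 0, so Ȟ^1 ≅ 0
Ȟ^2 = (0 − 0) − 0 = 0, so Ȟ^2 ≅ 0

Ȟ^0 ≅ Z^8, Ȟ^1 ≅ 0 and Ȟ^2 ≅ 0


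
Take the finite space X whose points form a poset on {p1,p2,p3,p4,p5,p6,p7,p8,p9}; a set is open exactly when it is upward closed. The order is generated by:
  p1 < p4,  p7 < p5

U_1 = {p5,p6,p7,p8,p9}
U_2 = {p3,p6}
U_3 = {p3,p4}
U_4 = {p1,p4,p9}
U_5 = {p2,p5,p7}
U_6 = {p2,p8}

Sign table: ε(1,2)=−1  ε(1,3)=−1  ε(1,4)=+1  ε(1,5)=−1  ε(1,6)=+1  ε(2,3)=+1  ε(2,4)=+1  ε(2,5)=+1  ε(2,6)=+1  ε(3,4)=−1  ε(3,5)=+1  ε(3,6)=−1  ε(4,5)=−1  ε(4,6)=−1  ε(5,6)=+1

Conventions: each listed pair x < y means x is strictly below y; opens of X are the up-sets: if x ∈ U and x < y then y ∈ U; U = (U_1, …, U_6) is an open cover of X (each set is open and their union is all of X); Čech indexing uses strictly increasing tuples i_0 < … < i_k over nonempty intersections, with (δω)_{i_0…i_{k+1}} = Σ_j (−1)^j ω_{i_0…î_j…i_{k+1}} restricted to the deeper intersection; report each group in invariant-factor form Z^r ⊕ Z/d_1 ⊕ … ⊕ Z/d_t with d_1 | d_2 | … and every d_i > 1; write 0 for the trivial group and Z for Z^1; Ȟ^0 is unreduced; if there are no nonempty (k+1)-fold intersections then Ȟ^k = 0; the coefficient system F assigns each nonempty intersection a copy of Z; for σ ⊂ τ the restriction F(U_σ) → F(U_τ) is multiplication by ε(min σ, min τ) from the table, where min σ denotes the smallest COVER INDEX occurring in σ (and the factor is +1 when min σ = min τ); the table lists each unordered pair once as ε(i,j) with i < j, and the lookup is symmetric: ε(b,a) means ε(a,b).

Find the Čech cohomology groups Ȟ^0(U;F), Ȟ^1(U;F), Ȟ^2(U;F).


cover nerve:
  U12={p6} U14={p9} U15={p5,p7} U16={p8} U23={p3} U34={p4} U56={p2}
C dims 6,7; δ0: rk 6, SNF 1^5·2
Ȟ^0: (6−6)−0=0 ⇒ 0
Ȟ^1: (7−0)−6=1 plus torsion [2] ⇒ Z ⊕ Z/2
Ȟ^2: (0−0)−0=0 ⇒ 0

Ȟ^0 = 0, Ȟ^1 = Z ⊕ Z/2, Ȟ^2 = 0


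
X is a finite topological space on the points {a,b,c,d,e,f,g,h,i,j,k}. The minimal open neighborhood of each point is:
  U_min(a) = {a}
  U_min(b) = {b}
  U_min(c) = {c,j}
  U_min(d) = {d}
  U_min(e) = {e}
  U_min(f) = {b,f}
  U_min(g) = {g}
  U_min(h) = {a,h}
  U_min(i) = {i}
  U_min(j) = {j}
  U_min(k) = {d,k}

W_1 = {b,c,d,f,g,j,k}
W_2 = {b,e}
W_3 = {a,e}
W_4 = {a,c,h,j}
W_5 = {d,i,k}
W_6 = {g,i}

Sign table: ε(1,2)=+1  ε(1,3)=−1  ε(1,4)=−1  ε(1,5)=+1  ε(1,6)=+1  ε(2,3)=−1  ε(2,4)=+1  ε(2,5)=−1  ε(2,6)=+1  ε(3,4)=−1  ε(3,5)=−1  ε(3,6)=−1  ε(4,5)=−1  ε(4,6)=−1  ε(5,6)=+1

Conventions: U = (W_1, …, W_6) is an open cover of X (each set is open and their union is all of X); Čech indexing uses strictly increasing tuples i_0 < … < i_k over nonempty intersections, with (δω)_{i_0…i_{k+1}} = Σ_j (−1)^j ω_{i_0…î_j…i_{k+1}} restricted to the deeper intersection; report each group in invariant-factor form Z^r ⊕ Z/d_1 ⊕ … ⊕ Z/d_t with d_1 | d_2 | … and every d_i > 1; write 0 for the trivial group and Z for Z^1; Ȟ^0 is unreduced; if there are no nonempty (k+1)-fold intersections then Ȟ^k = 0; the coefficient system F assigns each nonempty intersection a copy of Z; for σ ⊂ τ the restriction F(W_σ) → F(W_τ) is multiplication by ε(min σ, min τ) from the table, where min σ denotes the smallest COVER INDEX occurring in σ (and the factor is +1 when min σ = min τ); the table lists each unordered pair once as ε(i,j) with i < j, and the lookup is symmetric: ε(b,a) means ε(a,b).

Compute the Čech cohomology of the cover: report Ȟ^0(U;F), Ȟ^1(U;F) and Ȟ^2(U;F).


nonempty overlaps:
  W12={b} W14={c,j} W15={d,k} W16={g} W23={e} W34={a} W56={i}
C dims 6,7; δ0: rk 6, SNF 1^5·2
degree 0: 6−6−0 = 0 → Ȟ^0 ≅ 0
degree 1: 7−0−6 = 1 plus torsion [2] → Ȟ^1 ≅ Z ⊕ Z/2
degree 2: 0−0−0 = 0 → Ȟ^2 ≅ 0

Ȟ^0(U;F) ≅ 0,  Ȟ^1(U;F) ≅ Z ⊕ Z/2,  Ȟ^2(U;F) ≅ 0


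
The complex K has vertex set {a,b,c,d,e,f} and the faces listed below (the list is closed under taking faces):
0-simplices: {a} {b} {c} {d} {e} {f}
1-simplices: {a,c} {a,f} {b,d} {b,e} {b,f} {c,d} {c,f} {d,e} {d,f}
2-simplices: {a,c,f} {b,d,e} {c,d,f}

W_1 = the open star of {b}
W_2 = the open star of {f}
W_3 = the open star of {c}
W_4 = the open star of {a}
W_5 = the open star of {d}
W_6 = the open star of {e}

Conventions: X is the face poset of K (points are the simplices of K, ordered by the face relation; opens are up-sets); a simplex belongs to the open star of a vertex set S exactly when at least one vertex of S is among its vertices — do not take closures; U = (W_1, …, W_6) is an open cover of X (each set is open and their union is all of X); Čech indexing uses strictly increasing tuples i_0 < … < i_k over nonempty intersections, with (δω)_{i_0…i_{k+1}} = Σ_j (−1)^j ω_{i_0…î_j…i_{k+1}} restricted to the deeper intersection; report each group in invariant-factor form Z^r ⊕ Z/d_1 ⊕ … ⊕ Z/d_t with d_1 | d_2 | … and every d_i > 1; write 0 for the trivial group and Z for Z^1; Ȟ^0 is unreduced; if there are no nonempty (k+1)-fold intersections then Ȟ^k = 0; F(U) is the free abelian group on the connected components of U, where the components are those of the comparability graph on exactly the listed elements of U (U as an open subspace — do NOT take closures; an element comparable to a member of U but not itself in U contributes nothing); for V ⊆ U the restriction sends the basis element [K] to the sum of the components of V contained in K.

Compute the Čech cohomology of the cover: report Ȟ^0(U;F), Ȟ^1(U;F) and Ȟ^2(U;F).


cover nerve:
  W1={{b},{b,d},{b,e},{b,f},{b,d,e}} W2={{f},{a,f},{b,f},{c,f},{d,f},{a,c,f},{c,d,f}} W3={{c},{a,c},{c,d},{c,f},{a,c,f},{c,d,f}} W4={{a},{a,c},{a,f},{a,c,f}} W5={{d},{b,d},{c,d},{d,e},{d,f},{b,d,e},{c,d,f}} W6={{e},{b,e},{d,e},{b,d,e}}
  W12={{b,f}} W15={{b,d},{b,d,e}} W16={{b,e},{b,d,e}} W23={{c,f},{a,c,f},{c,d,f}} W24={{a,f},{a,c,f}} W25={{d,f},{c,d,f}} W34={{a,c},{a,c,f}} W35={{c,d},{c,d,f}} W56={{d,e},{b,d,e}}
  W156={{b,d,e}} W234={{a,c,f}} W235={{c,d,f}}
components per intersection:
  W1: {{b},{b,d},{b,e},{b,f},{b,d,e}}
  W2: {{f},{a,f},{b,f},{c,f},{d,f},{a,c,f},{c,d,f}}
  W3: {{c},{a,c},{c,d},{c,f},{a,c,f},{c,d,f}}
  W4: {{a},{a,c},{a,f},{a,c,f}}
  W5: {{d},{b,d},{c,d},{d,e},{d,f},{b,d,e},{c,d,f}}
  W6: {{e},{b,e},{d,e},{b,d,e}}
  W12: {{b,f}}
  W15: {{b,d},{b,d,e}}
  W16: {{b,e},{b,d,e}}
  W23: {{c,f},{a,c,f},{c,d,f}}
  W24: {{a,f},{a,c,f}}
  W25: {{d,f},{c,d,f}}
  W34: {{a,c},{a,c,f}}
  W35: {{c,d},{c,d,f}}
  W56: {{d,e},{b,d,e}}
  W156: {{b,d,e}}
  W234: {{a,c,f}}
  W235: {{c,d,f}}
C dims 6,9,3; δ0: rk 5, SNF 1^5; δ1: rk 3, SNF 1^3
Ȟ^0: (6−5)−0=1 ⇒ Z
Ȟ^1: (9−3)−5=1 ⇒ Z
Ȟ^2: (3−0)−3=0 ⇒ 0

Ȟ^0 ≅ Z, Ȟ^1 ≅ Z, Ȟ^2 ≅ 0


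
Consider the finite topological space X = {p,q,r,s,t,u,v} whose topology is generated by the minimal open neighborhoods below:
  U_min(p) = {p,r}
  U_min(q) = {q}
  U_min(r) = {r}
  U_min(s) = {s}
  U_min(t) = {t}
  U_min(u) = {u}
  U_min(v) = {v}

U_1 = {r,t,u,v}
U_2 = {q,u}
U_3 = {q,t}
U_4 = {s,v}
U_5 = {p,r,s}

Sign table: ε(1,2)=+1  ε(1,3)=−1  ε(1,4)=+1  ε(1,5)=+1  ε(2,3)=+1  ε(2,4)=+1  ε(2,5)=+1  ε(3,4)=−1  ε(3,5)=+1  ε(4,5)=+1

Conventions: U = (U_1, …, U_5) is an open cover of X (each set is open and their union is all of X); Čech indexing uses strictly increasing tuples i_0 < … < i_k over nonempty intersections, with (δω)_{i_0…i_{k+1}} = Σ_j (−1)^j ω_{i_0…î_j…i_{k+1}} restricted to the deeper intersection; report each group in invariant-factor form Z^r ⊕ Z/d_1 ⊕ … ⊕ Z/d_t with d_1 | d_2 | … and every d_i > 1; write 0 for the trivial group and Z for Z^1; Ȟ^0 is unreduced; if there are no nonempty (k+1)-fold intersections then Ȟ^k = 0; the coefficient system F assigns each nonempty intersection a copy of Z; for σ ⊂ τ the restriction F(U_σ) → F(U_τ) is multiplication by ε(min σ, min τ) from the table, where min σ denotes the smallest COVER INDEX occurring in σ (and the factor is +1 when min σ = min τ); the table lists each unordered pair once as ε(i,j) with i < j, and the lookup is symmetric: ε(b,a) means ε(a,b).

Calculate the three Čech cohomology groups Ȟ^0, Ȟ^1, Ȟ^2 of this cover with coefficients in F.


nonempty overlaps:
  U12={u} U13={t} U14={v} U15={r} U23={q} U45={s}
C dims 5,6; δ0: rk 5, SNF 1^4·2
degree 0: 5−5−0 = 0 → Ȟ^0 ≅ 0
degree 1: 6−0−5 = 1 plus torsion [2] → Ȟ^1 ≅ Z ⊕ Z/2
degree 2: 0−0−0 = 0 → Ȟ^2 ≅ 0

Ȟ^0 ≅ 0, Ȟ^1 ≅ Z ⊕ Z/2 and Ȟ^2 ≅ 0
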